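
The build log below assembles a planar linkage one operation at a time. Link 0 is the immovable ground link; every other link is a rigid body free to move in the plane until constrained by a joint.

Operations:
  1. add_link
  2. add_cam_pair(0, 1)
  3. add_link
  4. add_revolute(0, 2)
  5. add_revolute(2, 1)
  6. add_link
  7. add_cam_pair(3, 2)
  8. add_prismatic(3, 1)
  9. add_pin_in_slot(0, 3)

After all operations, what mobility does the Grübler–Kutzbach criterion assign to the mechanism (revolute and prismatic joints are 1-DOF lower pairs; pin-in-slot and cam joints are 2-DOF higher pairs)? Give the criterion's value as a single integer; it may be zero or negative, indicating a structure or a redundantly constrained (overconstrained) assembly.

M = 0

(L,J1,J2)=(1,0,0); link0 fixed
link1: (2,0,0)
C 0-1 [J2]: (2,0,1)
link2: (3,0,1)
R 0-2 [J1]: (3,1,1)
R 2-1 [J1]: (3,2,1)
link3: (4,2,1)
C 3-2 [J2]: (4,2,2)
P 3-1 [J1]: (4,3,2)
PS 0-3 [J2]: (4,3,3)
Grübler: 3·3 − 2·3 − 3 = 0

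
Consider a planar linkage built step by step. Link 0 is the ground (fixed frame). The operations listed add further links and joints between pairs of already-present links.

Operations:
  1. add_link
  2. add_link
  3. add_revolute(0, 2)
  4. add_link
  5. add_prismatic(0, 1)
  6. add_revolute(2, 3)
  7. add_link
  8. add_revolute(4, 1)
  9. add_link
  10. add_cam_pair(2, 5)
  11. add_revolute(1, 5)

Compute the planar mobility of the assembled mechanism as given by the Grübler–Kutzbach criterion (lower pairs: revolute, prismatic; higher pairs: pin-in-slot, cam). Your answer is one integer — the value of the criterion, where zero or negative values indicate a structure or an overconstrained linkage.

L=1 J1=0 J2=0
add link → L=2 J1=0 J2=0
add link → L=3 J1=0 J2=0
R@0,2 dof=1 J1 → L=3 J1=1 J2=0
add link → L=4 J1=1 J2=0
P@0,1 dof=1 J1 → L=4 J1=2 J2=0
R@2,3 dof=1 J1 → L=4 J1=3 J2=0
add link → L=5 J1=3 J2=0
R@4,1 dof=1 J1 → L=5 J1=4 J2=0
add link → L=6 J1=4 J2=0
C@2,5 dof=2 J2 → L=6 J1=4 J2=1
R@1,5 dof=1 J1 → L=6 J1=5 J2=1
M=3(L−1)−2J1−J2=3·5−2·5−1=4

M = 4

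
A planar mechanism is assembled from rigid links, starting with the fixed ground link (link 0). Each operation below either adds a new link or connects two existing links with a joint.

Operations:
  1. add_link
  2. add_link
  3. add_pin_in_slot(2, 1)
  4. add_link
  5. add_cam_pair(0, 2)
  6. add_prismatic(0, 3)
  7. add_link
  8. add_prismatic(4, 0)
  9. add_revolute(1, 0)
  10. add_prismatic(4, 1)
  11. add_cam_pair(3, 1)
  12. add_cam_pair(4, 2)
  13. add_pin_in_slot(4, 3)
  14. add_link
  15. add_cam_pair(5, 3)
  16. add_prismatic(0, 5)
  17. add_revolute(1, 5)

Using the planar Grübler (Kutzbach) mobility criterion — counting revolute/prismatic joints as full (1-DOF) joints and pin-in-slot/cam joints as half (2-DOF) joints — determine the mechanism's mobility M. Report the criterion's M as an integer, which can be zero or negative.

M = -3

(L,J1,J2)=(1,0,0); link0 fixed
link1: (2,0,0)
link2: (3,0,0)
PS 2-1 [J2]: (3,0,1)
link3: (4,0,1)
C 0-2 [J2]: (4,0,2)
P 0-3 [J1]: (4,1,2)
link4: (5,1,2)
P 4-0 [J1]: (5,2,2)
R 1-0 [J1]: (5,3,2)
P 4-1 [J1]: (5,4,2)
C 3-1 [J2]: (5,4,3)
C 4-2 [J2]: (5,4,4)
PS 4-3 [J2]: (5,4,5)
link5: (6,4,5)
C 5-3 [J2]: (6,4,6)
P 0-5 [J1]: (6,5,6)
R 1-5 [J1]: (6,6,6)
Grübler: 3·5 − 2·6 − 6 = -3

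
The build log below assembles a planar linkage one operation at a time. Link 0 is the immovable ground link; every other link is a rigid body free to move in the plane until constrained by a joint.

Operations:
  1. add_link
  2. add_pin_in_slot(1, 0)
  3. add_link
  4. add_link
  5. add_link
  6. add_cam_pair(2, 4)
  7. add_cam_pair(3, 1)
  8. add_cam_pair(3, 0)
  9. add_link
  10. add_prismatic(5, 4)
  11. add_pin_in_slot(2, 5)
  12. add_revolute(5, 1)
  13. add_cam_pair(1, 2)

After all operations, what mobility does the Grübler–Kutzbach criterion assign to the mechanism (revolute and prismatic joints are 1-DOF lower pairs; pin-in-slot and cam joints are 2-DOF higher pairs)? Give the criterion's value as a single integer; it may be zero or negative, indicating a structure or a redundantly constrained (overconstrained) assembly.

(L,J1,J2)=(1,0,0); link0 fixed
link1: (2,0,0)
PS 1-0 [J2]: (2,0,1)
link2: (3,0,1)
link3: (4,0,1)
link4: (5,0,1)
C 2-4 [J2]: (5,0,2)
C 3-1 [J2]: (5,0,3)
C 3-0 [J2]: (5,0,4)
link5: (6,0,4)
P 5-4 [J1]: (6,1,4)
PS 2-5 [J2]: (6,1,5)
R 5-1 [J1]: (6,2,5)
C 1-2 [J2]: (6,2,6)
Grübler: 3·5 − 2·2 − 6 = 5

M = 5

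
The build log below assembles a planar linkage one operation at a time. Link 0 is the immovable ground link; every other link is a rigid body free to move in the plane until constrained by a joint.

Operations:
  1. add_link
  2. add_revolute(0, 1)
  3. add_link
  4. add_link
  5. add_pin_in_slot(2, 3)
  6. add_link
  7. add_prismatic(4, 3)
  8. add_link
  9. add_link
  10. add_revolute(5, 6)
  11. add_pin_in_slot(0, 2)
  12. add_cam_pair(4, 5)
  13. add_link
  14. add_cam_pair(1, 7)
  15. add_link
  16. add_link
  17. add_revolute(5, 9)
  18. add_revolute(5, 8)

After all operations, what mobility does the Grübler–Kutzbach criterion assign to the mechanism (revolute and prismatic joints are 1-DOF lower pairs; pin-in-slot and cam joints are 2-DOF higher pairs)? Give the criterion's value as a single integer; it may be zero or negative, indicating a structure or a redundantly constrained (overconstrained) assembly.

L=1 J1=0 J2=0
add link → L=2 J1=0 J2=0
R@0,1 dof=1 J1 → L=2 J1=1 J2=0
add link → L=3 J1=1 J2=0
add link → L=4 J1=1 J2=0
PS@2,3 dof=2 J2 → L=4 J1=1 J2=1
add link → L=5 J1=1 J2=1
P@4,3 dof=1 J1 → L=5 J1=2 J2=1
add link → L=6 J1=2 J2=1
add link → L=7 J1=2 J2=1
R@5,6 dof=1 J1 → L=7 J1=3 J2=1
PS@0,2 dof=2 J2 → L=7 J1=3 J2=2
C@4,5 dof=2 J2 → L=7 J1=3 J2=3
add link → L=8 J1=3 J2=3
C@1,7 dof=2 J2 → L=8 J1=3 J2=4
add link → L=9 J1=3 J2=4
add link → L=10 J1=3 J2=4
R@5,9 dof=1 J1 → L=10 J1=4 J2=4
R@5,8 dof=1 J1 → L=10 J1=5 J2=4
M=3(L−1)−2J1−J2=3·9−2·5−4=13

M = 13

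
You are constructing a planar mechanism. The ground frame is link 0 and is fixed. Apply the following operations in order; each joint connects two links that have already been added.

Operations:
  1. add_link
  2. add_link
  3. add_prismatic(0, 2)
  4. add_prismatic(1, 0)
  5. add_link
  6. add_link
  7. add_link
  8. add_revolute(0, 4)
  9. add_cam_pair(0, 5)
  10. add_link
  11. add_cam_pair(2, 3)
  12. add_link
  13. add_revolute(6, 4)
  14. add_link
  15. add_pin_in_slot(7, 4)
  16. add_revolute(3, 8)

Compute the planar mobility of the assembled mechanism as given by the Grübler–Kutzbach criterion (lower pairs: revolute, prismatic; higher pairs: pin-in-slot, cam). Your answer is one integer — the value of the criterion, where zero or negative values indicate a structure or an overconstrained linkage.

M = 11

(L,J1,J2)=(1,0,0); link0 fixed
link1: (2,0,0)
link2: (3,0,0)
P 0-2 [J1]: (3,1,0)
P 1-0 [J1]: (3,2,0)
link3: (4,2,0)
link4: (5,2,0)
link5: (6,2,0)
R 0-4 [J1]: (6,3,0)
C 0-5 [J2]: (6,3,1)
link6: (7,3,1)
C 2-3 [J2]: (7,3,2)
link7: (8,3,2)
R 6-4 [J1]: (8,4,2)
link8: (9,4,2)
PS 7-4 [J2]: (9,4,3)
R 3-8 [J1]: (9,5,3)
Grübler: 3·8 − 2·5 − 3 = 11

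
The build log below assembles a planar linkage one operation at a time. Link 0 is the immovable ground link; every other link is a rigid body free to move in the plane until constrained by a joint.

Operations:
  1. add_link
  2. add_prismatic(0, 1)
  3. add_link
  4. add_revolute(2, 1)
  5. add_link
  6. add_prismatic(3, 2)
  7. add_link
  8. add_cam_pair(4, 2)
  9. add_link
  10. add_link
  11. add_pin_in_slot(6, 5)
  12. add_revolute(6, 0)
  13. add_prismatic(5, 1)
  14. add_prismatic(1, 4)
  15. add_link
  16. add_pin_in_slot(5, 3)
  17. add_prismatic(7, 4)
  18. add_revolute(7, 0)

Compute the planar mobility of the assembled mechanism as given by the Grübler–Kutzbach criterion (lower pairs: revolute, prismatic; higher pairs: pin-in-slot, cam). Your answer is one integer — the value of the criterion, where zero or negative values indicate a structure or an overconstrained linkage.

[1;0;0] (link 0 is ground)
L+ [2;0;0]
P(0,1)∈J1 [2;1;0]
L+ [3;1;0]
R(2,1)∈J1 [3;2;0]
L+ [4;2;0]
P(3,2)∈J1 [4;3;0]
L+ [5;3;0]
C(4,2)∈J2 [5;3;1]
L+ [6;3;1]
L+ [7;3;1]
PS(6,5)∈J2 [7;3;2]
R(6,0)∈J1 [7;4;2]
P(5,1)∈J1 [7;5;2]
P(1,4)∈J1 [7;6;2]
L+ [8;6;2]
PS(5,3)∈J2 [8;6;3]
P(7,4)∈J1 [8;7;3]
R(7,0)∈J1 [8;8;3]
mobility = 21 − 16 − 3 = 2

M = 2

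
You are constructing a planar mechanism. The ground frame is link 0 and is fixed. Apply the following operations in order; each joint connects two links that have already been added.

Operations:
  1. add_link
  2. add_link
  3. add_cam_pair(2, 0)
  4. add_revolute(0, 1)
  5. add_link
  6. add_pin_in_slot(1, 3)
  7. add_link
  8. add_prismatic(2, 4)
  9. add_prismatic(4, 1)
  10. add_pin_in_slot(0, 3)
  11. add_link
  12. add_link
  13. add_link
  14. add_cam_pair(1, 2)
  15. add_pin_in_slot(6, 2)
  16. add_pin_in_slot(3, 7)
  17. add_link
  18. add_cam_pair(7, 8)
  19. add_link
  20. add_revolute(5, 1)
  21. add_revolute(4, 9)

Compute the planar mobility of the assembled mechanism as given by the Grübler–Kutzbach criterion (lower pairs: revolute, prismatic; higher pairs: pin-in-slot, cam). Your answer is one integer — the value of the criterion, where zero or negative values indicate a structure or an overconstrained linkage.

L=1 J1=0 J2=0
add link → L=2 J1=0 J2=0
add link → L=3 J1=0 J2=0
C@2,0 dof=2 J2 → L=3 J1=0 J2=1
R@0,1 dof=1 J1 → L=3 J1=1 J2=1
add link → L=4 J1=1 J2=1
PS@1,3 dof=2 J2 → L=4 J1=1 J2=2
add link → L=5 J1=1 J2=2
P@2,4 dof=1 J1 → L=5 J1=2 J2=2
P@4,1 dof=1 J1 → L=5 J1=3 J2=2
PS@0,3 dof=2 J2 → L=5 J1=3 J2=3
add link → L=6 J1=3 J2=3
add link → L=7 J1=3 J2=3
add link → L=8 J1=3 J2=3
C@1,2 dof=2 J2 → L=8 J1=3 J2=4
PS@6,2 dof=2 J2 → L=8 J1=3 J2=5
PS@3,7 dof=2 J2 → L=8 J1=3 J2=6
add link → L=9 J1=3 J2=6
C@7,8 dof=2 J2 → L=9 J1=3 J2=7
add link → L=10 J1=3 J2=7
R@5,1 dof=1 J1 → L=10 J1=4 J2=7
R@4,9 dof=1 J1 → L=10 J1=5 J2=7
M=3(L−1)−2J1−J2=3·9−2·5−7=10

M = 10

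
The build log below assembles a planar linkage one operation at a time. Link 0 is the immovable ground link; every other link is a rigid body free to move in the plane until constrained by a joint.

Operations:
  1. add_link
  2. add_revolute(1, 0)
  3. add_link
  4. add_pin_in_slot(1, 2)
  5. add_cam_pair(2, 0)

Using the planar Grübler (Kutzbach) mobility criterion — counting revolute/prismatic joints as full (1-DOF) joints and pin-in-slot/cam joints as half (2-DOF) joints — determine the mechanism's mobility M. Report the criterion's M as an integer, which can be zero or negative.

(L,J1,J2)=(1,0,0); link0 fixed
link1: (2,0,0)
R 1-0 [J1]: (2,1,0)
link2: (3,1,0)
PS 1-2 [J2]: (3,1,1)
C 2-0 [J2]: (3,1,2)
Grübler: 3·2 − 2·1 − 2 = 2

M = 2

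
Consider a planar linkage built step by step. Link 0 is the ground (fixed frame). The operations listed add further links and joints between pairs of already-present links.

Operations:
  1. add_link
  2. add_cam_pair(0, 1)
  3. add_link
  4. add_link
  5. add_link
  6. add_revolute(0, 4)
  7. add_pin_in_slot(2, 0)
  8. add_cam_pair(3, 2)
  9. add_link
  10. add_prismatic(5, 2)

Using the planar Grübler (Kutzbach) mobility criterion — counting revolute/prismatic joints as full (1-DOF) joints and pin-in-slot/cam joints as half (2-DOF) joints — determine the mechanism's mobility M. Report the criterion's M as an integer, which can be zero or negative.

(L,J1,J2)=(1,0,0); link0 fixed
link1: (2,0,0)
C 0-1 [J2]: (2,0,1)
link2: (3,0,1)
link3: (4,0,1)
link4: (5,0,1)
R 0-4 [J1]: (5,1,1)
PS 2-0 [J2]: (5,1,2)
C 3-2 [J2]: (5,1,3)
link5: (6,1,3)
P 5-2 [J1]: (6,2,3)
Grübler: 3·5 − 2·2 − 3 = 8

M = 8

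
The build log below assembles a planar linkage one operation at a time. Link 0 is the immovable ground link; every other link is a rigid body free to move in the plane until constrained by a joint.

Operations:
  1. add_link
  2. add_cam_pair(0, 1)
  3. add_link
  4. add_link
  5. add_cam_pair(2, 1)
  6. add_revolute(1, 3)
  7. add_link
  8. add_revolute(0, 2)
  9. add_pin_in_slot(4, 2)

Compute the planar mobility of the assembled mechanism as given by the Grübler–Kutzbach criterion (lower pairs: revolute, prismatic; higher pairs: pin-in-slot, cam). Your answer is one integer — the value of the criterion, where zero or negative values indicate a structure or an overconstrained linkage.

M = 5

link 0 = ground. State L|J1|J2 = 1|0|0
+link1  2|0|0
C(0,1) f=2→J2  2|0|1
+link2  3|0|1
+link3  4|0|1
C(2,1) f=2→J2  4|0|2
R(1,3) f=1→J1  4|1|2
+link4  5|1|2
R(0,2) f=1→J1  5|2|2
PS(4,2) f=2→J2  5|2|3
M = 3(5−1)−2·2−3 = 12−4−3 = 5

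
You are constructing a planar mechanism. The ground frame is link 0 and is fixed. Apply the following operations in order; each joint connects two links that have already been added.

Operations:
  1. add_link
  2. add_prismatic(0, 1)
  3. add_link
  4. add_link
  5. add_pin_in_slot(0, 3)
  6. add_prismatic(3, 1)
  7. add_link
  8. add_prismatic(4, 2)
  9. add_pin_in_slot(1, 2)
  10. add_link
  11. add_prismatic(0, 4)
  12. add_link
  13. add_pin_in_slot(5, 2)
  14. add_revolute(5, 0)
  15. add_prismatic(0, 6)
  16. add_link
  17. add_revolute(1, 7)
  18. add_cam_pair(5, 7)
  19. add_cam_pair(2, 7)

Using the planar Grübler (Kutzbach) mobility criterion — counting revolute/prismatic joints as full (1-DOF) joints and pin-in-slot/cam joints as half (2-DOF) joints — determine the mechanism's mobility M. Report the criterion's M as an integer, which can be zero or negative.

M = 2

L=1 J1=0 J2=0
add link → L=2 J1=0 J2=0
P@0,1 dof=1 J1 → L=2 J1=1 J2=0
add link → L=3 J1=1 J2=0
add link → L=4 J1=1 J2=0
PS@0,3 dof=2 J2 → L=4 J1=1 J2=1
P@3,1 dof=1 J1 → L=4 J1=2 J2=1
add link → L=5 J1=2 J2=1
P@4,2 dof=1 J1 → L=5 J1=3 J2=1
PS@1,2 dof=2 J2 → L=5 J1=3 J2=2
add link → L=6 J1=3 J2=2
P@0,4 dof=1 J1 → L=6 J1=4 J2=2
add link → L=7 J1=4 J2=2
PS@5,2 dof=2 J2 → L=7 J1=4 J2=3
R@5,0 dof=1 J1 → L=7 J1=5 J2=3
P@0,6 dof=1 J1 → L=7 J1=6 J2=3
add link → L=8 J1=6 J2=3
R@1,7 dof=1 J1 → L=8 J1=7 J2=3
C@5,7 dof=2 J2 → L=8 J1=7 J2=4
C@2,7 dof=2 J2 → L=8 J1=7 J2=5
M=3(L−1)−2J1−J2=3·7−2·7−5=2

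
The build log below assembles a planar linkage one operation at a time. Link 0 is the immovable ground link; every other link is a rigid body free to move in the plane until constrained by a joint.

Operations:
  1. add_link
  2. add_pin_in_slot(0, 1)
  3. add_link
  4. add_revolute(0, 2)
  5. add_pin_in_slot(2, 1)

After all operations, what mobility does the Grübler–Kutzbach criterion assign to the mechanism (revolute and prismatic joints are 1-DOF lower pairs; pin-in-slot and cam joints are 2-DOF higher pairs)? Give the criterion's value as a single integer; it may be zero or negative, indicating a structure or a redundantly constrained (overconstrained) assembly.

(L,J1,J2)=(1,0,0); link0 fixed
link1: (2,0,0)
PS 0-1 [J2]: (2,0,1)
link2: (3,0,1)
R 0-2 [J1]: (3,1,1)
PS 2-1 [J2]: (3,1,2)
Grübler: 3·2 − 2·1 − 2 = 2

M = 2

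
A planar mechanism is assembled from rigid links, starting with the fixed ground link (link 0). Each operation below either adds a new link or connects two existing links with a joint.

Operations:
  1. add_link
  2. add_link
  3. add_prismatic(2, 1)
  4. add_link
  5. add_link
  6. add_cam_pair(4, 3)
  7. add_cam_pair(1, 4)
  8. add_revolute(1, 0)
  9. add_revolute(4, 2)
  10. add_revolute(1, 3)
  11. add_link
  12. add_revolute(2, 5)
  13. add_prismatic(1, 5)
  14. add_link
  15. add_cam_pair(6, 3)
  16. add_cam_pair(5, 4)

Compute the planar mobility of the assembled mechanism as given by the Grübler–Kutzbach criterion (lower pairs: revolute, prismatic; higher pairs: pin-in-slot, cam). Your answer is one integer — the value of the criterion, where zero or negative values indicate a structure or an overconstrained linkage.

M = 2

ground; <1,0,0>
#1 <2,0,0>
#2 <3,0,0>
P:2↔1 J1 <3,1,0>
#3 <4,1,0>
#4 <5,1,0>
C:4↔3 J2 <5,1,1>
C:1↔4 J2 <5,1,2>
R:1↔0 J1 <5,2,2>
R:4↔2 J1 <5,3,2>
R:1↔3 J1 <5,4,2>
#5 <6,4,2>
R:2↔5 J1 <6,5,2>
P:1↔5 J1 <6,6,2>
#6 <7,6,2>
C:6↔3 J2 <7,6,3>
C:5↔4 J2 <7,6,4>
3×6 − 2×6 − 1×4 = 2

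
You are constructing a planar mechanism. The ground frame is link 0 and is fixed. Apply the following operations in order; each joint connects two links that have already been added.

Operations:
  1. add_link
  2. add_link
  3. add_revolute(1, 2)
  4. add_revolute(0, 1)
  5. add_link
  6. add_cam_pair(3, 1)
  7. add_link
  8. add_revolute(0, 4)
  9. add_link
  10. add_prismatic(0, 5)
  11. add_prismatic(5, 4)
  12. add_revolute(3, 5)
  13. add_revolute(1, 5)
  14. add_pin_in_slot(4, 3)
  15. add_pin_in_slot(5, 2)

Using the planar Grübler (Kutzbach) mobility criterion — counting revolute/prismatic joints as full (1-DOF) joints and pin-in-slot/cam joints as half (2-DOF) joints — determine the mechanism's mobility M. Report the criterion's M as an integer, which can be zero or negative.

M = -2

[1;0;0] (link 0 is ground)
L+ [2;0;0]
L+ [3;0;0]
R(1,2)∈J1 [3;1;0]
R(0,1)∈J1 [3;2;0]
L+ [4;2;0]
C(3,1)∈J2 [4;2;1]
L+ [5;2;1]
R(0,4)∈J1 [5;3;1]
L+ [6;3;1]
P(0,5)∈J1 [6;4;1]
P(5,4)∈J1 [6;5;1]
R(3,5)∈J1 [6;6;1]
R(1,5)∈J1 [6;7;1]
PS(4,3)∈J2 [6;7;2]
PS(5,2)∈J2 [6;7;3]
mobility = 15 − 14 − 3 = -2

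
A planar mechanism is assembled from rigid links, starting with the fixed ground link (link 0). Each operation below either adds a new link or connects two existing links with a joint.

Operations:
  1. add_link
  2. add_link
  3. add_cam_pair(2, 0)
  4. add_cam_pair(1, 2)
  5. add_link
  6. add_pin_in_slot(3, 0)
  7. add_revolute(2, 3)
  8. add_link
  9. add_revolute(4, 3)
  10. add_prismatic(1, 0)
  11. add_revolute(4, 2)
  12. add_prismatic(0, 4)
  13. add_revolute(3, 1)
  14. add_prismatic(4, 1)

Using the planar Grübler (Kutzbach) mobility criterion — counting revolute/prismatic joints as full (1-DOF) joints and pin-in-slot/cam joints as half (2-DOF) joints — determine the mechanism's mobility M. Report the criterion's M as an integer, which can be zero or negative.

(L,J1,J2)=(1,0,0); link0 fixed
link1: (2,0,0)
link2: (3,0,0)
C 2-0 [J2]: (3,0,1)
C 1-2 [J2]: (3,0,2)
link3: (4,0,2)
PS 3-0 [J2]: (4,0,3)
R 2-3 [J1]: (4,1,3)
link4: (5,1,3)
R 4-3 [J1]: (5,2,3)
P 1-0 [J1]: (5,3,3)
R 4-2 [J1]: (5,4,3)
P 0-4 [J1]: (5,5,3)
R 3-1 [J1]: (5,6,3)
P 4-1 [J1]: (5,7,3)
Grübler: 3·4 − 2·7 − 3 = -5

M = -5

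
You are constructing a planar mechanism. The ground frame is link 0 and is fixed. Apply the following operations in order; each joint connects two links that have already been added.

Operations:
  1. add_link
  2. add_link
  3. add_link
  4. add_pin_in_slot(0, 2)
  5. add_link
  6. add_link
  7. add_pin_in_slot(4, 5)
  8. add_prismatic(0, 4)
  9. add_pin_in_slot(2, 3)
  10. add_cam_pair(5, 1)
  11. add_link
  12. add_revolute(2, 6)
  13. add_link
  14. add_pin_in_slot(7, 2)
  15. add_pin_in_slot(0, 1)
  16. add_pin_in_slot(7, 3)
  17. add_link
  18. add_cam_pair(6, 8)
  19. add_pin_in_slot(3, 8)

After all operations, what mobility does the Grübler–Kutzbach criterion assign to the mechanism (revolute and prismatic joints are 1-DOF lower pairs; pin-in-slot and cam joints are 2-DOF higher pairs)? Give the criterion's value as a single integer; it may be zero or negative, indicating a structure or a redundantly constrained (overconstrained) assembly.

M = 11

[1;0;0] (link 0 is ground)
L+ [2;0;0]
L+ [3;0;0]
L+ [4;0;0]
PS(0,2)∈J2 [4;0;1]
L+ [5;0;1]
L+ [6;0;1]
PS(4,5)∈J2 [6;0;2]
P(0,4)∈J1 [6;1;2]
PS(2,3)∈J2 [6;1;3]
C(5,1)∈J2 [6;1;4]
L+ [7;1;4]
R(2,6)∈J1 [7;2;4]
L+ [8;2;4]
PS(7,2)∈J2 [8;2;5]
PS(0,1)∈J2 [8;2;6]
PS(7,3)∈J2 [8;2;7]
L+ [9;2;7]
C(6,8)∈J2 [9;2;8]
PS(3,8)∈J2 [9;2;9]
mobility = 24 − 4 − 9 = 11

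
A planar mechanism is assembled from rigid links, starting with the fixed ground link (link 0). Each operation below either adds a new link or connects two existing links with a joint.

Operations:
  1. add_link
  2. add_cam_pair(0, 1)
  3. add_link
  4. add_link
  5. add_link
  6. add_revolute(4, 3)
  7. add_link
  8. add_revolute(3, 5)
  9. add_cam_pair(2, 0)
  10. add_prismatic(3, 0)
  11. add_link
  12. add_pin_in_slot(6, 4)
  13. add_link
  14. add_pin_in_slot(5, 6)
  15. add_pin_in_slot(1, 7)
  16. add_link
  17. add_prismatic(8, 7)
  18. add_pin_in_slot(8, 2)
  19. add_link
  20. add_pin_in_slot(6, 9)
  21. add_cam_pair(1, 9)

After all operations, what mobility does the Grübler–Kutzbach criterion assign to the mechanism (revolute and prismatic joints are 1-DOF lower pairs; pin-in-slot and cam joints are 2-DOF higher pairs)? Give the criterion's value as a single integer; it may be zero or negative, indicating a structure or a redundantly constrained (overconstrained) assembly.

M = 11

L=1 J1=0 J2=0
add link → L=2 J1=0 J2=0
C@0,1 dof=2 J2 → L=2 J1=0 J2=1
add link → L=3 J1=0 J2=1
add link → L=4 J1=0 J2=1
add link → L=5 J1=0 J2=1
R@4,3 dof=1 J1 → L=5 J1=1 J2=1
add link → L=6 J1=1 J2=1
R@3,5 dof=1 J1 → L=6 J1=2 J2=1
C@2,0 dof=2 J2 → L=6 J1=2 J2=2
P@3,0 dof=1 J1 → L=6 J1=3 J2=2
add link → L=7 J1=3 J2=2
PS@6,4 dof=2 J2 → L=7 J1=3 J2=3
add link → L=8 J1=3 J2=3
PS@5,6 dof=2 J2 → L=8 J1=3 J2=4
PS@1,7 dof=2 J2 → L=8 J1=3 J2=5
add link → L=9 J1=3 J2=5
P@8,7 dof=1 J1 → L=9 J1=4 J2=5
PS@8,2 dof=2 J2 → L=9 J1=4 J2=6
add link → L=10 J1=4 J2=6
PS@6,9 dof=2 J2 → L=10 J1=4 J2=7
C@1,9 dof=2 J2 → L=10 J1=4 J2=8
M=3(L−1)−2J1−J2=3·9−2·4−8=11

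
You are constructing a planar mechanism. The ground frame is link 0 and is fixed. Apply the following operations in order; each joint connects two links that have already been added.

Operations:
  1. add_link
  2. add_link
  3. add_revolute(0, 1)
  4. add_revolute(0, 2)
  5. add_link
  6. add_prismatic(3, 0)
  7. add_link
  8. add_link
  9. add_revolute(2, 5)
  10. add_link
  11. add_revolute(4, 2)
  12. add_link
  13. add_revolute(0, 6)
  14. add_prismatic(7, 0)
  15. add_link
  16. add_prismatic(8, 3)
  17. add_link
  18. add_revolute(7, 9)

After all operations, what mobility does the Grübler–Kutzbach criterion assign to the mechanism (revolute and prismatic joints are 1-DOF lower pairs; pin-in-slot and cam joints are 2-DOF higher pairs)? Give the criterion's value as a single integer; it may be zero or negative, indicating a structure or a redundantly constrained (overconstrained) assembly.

M = 9

[1;0;0] (link 0 is ground)
L+ [2;0;0]
L+ [3;0;0]
R(0,1)∈J1 [3;1;0]
R(0,2)∈J1 [3;2;0]
L+ [4;2;0]
P(3,0)∈J1 [4;3;0]
L+ [5;3;0]
L+ [6;3;0]
R(2,5)∈J1 [6;4;0]
L+ [7;4;0]
R(4,2)∈J1 [7;5;0]
L+ [8;5;0]
R(0,6)∈J1 [8;6;0]
P(7,0)∈J1 [8;7;0]
L+ [9;7;0]
P(8,3)∈J1 [9;8;0]
L+ [10;8;0]
R(7,9)∈J1 [10;9;0]
mobility = 27 − 18 − 0 = 9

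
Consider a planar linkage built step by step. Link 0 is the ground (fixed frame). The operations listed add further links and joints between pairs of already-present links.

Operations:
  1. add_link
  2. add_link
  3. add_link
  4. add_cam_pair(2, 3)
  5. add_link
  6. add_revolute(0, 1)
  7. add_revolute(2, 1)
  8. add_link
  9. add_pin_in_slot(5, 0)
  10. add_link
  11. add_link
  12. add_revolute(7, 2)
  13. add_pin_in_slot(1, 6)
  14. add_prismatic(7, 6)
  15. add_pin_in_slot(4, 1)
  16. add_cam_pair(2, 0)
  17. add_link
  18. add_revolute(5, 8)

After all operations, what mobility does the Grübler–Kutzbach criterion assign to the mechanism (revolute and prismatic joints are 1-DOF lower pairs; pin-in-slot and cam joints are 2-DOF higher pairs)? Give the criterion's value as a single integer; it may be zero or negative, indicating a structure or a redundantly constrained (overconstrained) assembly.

ground; <1,0,0>
#1 <2,0,0>
#2 <3,0,0>
#3 <4,0,0>
C:2↔3 J2 <4,0,1>
#4 <5,0,1>
R:0↔1 J1 <5,1,1>
R:2↔1 J1 <5,2,1>
#5 <6,2,1>
PS:5↔0 J2 <6,2,2>
#6 <7,2,2>
#7 <8,2,2>
R:7↔2 J1 <8,3,2>
PS:1↔6 J2 <8,3,3>
P:7↔6 J1 <8,4,3>
PS:4↔1 J2 <8,4,4>
C:2↔0 J2 <8,4,5>
#8 <9,4,5>
R:5↔8 J1 <9,5,5>
3×8 − 2×5 − 1×5 = 9

M = 9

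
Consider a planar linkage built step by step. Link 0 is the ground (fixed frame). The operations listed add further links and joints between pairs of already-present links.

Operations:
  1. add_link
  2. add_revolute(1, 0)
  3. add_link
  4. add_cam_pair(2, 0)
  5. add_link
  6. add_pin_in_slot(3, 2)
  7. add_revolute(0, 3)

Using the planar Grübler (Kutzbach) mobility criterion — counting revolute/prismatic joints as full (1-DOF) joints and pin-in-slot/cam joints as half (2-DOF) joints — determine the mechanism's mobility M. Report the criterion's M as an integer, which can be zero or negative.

ground; <1,0,0>
#1 <2,0,0>
R:1↔0 J1 <2,1,0>
#2 <3,1,0>
C:2↔0 J2 <3,1,1>
#3 <4,1,1>
PS:3↔2 J2 <4,1,2>
R:0↔3 J1 <4,2,2>
3×3 − 2×2 − 1×2 = 3

M = 3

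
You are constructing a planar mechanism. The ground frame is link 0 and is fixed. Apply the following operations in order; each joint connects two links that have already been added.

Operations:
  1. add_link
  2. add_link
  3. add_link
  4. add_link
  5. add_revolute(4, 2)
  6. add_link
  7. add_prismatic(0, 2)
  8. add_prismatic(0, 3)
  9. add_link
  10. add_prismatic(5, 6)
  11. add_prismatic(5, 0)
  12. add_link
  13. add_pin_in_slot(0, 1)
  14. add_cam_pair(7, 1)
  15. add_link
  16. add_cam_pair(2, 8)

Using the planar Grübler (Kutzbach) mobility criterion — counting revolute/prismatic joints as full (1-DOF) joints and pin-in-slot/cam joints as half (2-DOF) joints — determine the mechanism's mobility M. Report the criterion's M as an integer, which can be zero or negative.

M = 11

(L,J1,J2)=(1,0,0); link0 fixed
link1: (2,0,0)
link2: (3,0,0)
link3: (4,0,0)
link4: (5,0,0)
R 4-2 [J1]: (5,1,0)
link5: (6,1,0)
P 0-2 [J1]: (6,2,0)
P 0-3 [J1]: (6,3,0)
link6: (7,3,0)
P 5-6 [J1]: (7,4,0)
P 5-0 [J1]: (7,5,0)
link7: (8,5,0)
PS 0-1 [J2]: (8,5,1)
C 7-1 [J2]: (8,5,2)
link8: (9,5,2)
C 2-8 [J2]: (9,5,3)
Grübler: 3·8 − 2·5 − 3 = 11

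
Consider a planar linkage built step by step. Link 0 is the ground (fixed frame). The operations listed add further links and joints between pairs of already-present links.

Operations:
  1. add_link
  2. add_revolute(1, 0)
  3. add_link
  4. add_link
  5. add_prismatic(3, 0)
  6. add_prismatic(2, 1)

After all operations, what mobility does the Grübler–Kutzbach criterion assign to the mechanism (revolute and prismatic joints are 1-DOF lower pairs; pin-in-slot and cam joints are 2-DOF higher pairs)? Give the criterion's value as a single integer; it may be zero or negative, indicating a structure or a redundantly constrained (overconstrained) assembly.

M = 3

link 0 = ground. State L|J1|J2 = 1|0|0
+link1  2|0|0
R(1,0) f=1→J1  2|1|0
+link2  3|1|0
+link3  4|1|0
P(3,0) f=1→J1  4|2|0
P(2,1) f=1→J1  4|3|0
M = 3(4−1)−2·3−0 = 9−6−0 = 3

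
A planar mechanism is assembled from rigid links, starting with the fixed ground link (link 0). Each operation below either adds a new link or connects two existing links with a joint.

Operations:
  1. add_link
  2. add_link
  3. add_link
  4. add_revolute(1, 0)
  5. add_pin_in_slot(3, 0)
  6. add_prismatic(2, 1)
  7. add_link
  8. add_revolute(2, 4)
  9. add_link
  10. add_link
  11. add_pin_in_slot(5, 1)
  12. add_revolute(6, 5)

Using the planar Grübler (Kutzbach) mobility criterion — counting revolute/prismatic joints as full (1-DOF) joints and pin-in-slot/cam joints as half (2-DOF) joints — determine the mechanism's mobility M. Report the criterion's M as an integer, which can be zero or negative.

[1;0;0] (link 0 is ground)
L+ [2;0;0]
L+ [3;0;0]
L+ [4;0;0]
R(1,0)∈J1 [4;1;0]
PS(3,0)∈J2 [4;1;1]
P(2,1)∈J1 [4;2;1]
L+ [5;2;1]
R(2,4)∈J1 [5;3;1]
L+ [6;3;1]
L+ [7;3;1]
PS(5,1)∈J2 [7;3;2]
R(6,5)∈J1 [7;4;2]
mobility = 18 − 8 − 2 = 8

M = 8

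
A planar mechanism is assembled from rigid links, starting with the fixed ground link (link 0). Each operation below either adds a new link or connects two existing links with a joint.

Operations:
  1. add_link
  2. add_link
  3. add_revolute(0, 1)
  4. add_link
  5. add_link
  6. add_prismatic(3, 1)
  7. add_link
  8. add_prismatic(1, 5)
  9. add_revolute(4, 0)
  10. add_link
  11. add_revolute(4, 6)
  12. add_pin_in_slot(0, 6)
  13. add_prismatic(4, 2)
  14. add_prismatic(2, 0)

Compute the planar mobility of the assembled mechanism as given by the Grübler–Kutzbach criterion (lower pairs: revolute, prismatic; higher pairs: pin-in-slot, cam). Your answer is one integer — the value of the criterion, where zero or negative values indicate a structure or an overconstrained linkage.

(L,J1,J2)=(1,0,0); link0 fixed
link1: (2,0,0)
link2: (3,0,0)
R 0-1 [J1]: (3,1,0)
link3: (4,1,0)
link4: (5,1,0)
P 3-1 [J1]: (5,2,0)
link5: (6,2,0)
P 1-5 [J1]: (6,3,0)
R 4-0 [J1]: (6,4,0)
link6: (7,4,0)
R 4-6 [J1]: (7,5,0)
PS 0-6 [J2]: (7,5,1)
P 4-2 [J1]: (7,6,1)
P 2-0 [J1]: (7,7,1)
Grübler: 3·6 − 2·7 − 1 = 3

M = 3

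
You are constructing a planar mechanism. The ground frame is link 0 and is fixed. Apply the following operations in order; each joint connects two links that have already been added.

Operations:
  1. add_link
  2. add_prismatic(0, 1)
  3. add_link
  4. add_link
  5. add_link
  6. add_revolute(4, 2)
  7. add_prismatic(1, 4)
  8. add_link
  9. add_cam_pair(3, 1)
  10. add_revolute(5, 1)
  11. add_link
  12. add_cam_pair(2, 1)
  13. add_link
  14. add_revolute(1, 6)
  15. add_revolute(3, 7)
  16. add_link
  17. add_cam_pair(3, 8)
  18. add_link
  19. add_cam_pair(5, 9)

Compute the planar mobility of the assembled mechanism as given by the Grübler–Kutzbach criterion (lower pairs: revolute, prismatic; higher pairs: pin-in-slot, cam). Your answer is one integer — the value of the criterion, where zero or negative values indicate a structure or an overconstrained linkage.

ground; <1,0,0>
#1 <2,0,0>
P:0↔1 J1 <2,1,0>
#2 <3,1,0>
#3 <4,1,0>
#4 <5,1,0>
R:4↔2 J1 <5,2,0>
P:1↔4 J1 <5,3,0>
#5 <6,3,0>
C:3↔1 J2 <6,3,1>
R:5↔1 J1 <6,4,1>
#6 <7,4,1>
C:2↔1 J2 <7,4,2>
#7 <8,4,2>
R:1↔6 J1 <8,5,2>
R:3↔7 J1 <8,6,2>
#8 <9,6,2>
C:3↔8 J2 <9,6,3>
#9 <10,6,3>
C:5↔9 J2 <10,6,4>
3×9 − 2×6 − 1×4 = 11

M = 11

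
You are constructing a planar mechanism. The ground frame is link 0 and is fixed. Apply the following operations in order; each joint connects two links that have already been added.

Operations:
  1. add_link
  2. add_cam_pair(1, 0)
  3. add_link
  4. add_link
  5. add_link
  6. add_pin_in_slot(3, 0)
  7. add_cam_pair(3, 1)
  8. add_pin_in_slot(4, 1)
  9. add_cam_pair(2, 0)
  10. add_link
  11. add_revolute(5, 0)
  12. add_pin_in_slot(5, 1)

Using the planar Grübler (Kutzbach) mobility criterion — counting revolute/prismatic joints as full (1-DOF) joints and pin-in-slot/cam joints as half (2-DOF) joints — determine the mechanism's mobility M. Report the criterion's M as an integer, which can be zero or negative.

ground; <1,0,0>
#1 <2,0,0>
C:1↔0 J2 <2,0,1>
#2 <3,0,1>
#3 <4,0,1>
#4 <5,0,1>
PS:3↔0 J2 <5,0,2>
C:3↔1 J2 <5,0,3>
PS:4↔1 J2 <5,0,4>
C:2↔0 J2 <5,0,5>
#5 <6,0,5>
R:5↔0 J1 <6,1,5>
PS:5↔1 J2 <6,1,6>
3×5 − 2×1 − 1×6 = 7

M = 7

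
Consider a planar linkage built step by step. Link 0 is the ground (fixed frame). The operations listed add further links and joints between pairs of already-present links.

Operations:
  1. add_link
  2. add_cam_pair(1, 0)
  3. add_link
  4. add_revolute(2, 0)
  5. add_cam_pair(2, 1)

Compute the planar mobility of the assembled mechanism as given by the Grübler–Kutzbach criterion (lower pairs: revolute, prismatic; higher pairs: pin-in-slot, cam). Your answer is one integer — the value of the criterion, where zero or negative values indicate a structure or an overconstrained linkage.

link 0 = ground. State L|J1|J2 = 1|0|0
+link1  2|0|0
C(1,0) f=2→J2  2|0|1
+link2  3|0|1
R(2,0) f=1→J1  3|1|1
C(2,1) f=2→J2  3|1|2
M = 3(3−1)−2·1−2 = 6−2−2 = 2

M = 2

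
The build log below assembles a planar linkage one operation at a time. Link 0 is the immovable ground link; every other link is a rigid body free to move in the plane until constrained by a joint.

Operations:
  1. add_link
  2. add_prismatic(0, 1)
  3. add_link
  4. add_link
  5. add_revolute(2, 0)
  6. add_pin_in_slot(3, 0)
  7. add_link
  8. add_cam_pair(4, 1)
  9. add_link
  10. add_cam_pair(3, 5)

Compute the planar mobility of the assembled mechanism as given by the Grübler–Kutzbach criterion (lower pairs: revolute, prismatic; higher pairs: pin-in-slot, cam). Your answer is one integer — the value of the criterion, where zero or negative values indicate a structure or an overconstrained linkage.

ground; <1,0,0>
#1 <2,0,0>
P:0↔1 J1 <2,1,0>
#2 <3,1,0>
#3 <4,1,0>
R:2↔0 J1 <4,2,0>
PS:3↔0 J2 <4,2,1>
#4 <5,2,1>
C:4↔1 J2 <5,2,2>
#5 <6,2,2>
C:3↔5 J2 <6,2,3>
3×5 − 2×2 − 1×3 = 8

M = 8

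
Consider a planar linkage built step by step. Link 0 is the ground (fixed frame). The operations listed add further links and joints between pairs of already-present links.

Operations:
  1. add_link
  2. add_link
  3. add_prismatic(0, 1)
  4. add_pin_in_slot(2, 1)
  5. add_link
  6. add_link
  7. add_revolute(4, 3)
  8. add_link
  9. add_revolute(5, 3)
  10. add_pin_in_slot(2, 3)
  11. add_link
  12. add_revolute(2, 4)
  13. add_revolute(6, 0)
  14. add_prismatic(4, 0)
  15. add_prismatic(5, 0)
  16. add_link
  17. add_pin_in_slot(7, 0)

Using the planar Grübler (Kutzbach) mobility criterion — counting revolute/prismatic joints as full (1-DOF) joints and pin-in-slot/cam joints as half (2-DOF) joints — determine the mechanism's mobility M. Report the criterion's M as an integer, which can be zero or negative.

L=1 J1=0 J2=0
add link → L=2 J1=0 J2=0
add link → L=3 J1=0 J2=0
P@0,1 dof=1 J1 → L=3 J1=1 J2=0
PS@2,1 dof=2 J2 → L=3 J1=1 J2=1
add link → L=4 J1=1 J2=1
add link → L=5 J1=1 J2=1
R@4,3 dof=1 J1 → L=5 J1=2 J2=1
add link → L=6 J1=2 J2=1
R@5,3 dof=1 J1 → L=6 J1=3 J2=1
PS@2,3 dof=2 J2 → L=6 J1=3 J2=2
add link → L=7 J1=3 J2=2
R@2,4 dof=1 J1 → L=7 J1=4 J2=2
R@6,0 dof=1 J1 → L=7 J1=5 J2=2
P@4,0 dof=1 J1 → L=7 J1=6 J2=2
P@5,0 dof=1 J1 → L=7 J1=7 J2=2
add link → L=8 J1=7 J2=2
PS@7,0 dof=2 J2 → L=8 J1=7 J2=3
M=3(L−1)−2J1−J2=3·7−2·7−3=4

M = 4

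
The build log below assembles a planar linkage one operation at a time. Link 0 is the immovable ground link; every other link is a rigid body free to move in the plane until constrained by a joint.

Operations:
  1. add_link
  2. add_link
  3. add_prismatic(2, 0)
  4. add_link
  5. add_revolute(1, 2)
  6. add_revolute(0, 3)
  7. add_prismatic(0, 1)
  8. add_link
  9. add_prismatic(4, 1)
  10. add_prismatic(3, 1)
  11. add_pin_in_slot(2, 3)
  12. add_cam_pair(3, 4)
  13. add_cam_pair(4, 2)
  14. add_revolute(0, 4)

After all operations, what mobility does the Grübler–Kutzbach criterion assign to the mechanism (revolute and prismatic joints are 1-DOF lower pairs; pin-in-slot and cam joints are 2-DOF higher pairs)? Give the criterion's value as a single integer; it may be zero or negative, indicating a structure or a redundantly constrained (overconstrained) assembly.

M = -5

(L,J1,J2)=(1,0,0); link0 fixed
link1: (2,0,0)
link2: (3,0,0)
P 2-0 [J1]: (3,1,0)
link3: (4,1,0)
R 1-2 [J1]: (4,2,0)
R 0-3 [J1]: (4,3,0)
P 0-1 [J1]: (4,4,0)
link4: (5,4,0)
P 4-1 [J1]: (5,5,0)
P 3-1 [J1]: (5,6,0)
PS 2-3 [J2]: (5,6,1)
C 3-4 [J2]: (5,6,2)
C 4-2 [J2]: (5,6,3)
R 0-4 [J1]: (5,7,3)
Grübler: 3·4 − 2·7 − 3 = -5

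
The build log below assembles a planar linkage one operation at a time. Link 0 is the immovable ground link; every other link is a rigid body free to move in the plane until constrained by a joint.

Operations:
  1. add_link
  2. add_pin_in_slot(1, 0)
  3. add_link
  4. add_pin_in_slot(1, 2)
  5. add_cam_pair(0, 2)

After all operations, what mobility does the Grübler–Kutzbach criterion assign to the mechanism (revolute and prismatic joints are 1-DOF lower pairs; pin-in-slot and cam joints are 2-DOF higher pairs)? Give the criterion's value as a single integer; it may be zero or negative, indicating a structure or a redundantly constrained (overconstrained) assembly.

(L,J1,J2)=(1,0,0); link0 fixed
link1: (2,0,0)
PS 1-0 [J2]: (2,0,1)
link2: (3,0,1)
PS 1-2 [J2]: (3,0,2)
C 0-2 [J2]: (3,0,3)
Grübler: 3·2 − 2·0 − 3 = 3

M = 3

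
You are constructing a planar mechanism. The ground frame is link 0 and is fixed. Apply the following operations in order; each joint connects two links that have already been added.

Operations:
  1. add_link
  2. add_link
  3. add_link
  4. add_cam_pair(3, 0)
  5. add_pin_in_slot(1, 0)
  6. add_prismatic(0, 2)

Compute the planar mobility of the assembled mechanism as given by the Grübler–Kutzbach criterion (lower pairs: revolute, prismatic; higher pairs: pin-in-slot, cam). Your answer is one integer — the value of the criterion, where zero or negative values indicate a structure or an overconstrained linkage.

(L,J1,J2)=(1,0,0); link0 fixed
link1: (2,0,0)
link2: (3,0,0)
link3: (4,0,0)
C 3-0 [J2]: (4,0,1)
PS 1-0 [J2]: (4,0,2)
P 0-2 [J1]: (4,1,2)
Grübler: 3·3 − 2·1 − 2 = 5

M = 5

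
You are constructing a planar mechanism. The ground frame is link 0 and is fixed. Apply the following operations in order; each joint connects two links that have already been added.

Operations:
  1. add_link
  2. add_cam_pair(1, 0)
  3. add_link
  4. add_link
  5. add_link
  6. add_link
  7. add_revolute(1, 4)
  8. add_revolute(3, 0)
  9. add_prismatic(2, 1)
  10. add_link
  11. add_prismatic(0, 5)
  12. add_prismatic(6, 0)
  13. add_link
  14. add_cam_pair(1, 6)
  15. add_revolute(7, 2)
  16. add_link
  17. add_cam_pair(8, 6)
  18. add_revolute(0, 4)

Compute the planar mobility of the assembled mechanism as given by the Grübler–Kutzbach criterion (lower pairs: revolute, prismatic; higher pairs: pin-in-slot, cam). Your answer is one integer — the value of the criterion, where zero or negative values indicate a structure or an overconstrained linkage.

(L,J1,J2)=(1,0,0); link0 fixed
link1: (2,0,0)
C 1-0 [J2]: (2,0,1)
link2: (3,0,1)
link3: (4,0,1)
link4: (5,0,1)
link5: (6,0,1)
R 1-4 [J1]: (6,1,1)
R 3-0 [J1]: (6,2,1)
P 2-1 [J1]: (6,3,1)
link6: (7,3,1)
P 0-5 [J1]: (7,4,1)
P 6-0 [J1]: (7,5,1)
link7: (8,5,1)
C 1-6 [J2]: (8,5,2)
R 7-2 [J1]: (8,6,2)
link8: (9,6,2)
C 8-6 [J2]: (9,6,3)
R 0-4 [J1]: (9,7,3)
Grübler: 3·8 − 2·7 − 3 = 7

M = 7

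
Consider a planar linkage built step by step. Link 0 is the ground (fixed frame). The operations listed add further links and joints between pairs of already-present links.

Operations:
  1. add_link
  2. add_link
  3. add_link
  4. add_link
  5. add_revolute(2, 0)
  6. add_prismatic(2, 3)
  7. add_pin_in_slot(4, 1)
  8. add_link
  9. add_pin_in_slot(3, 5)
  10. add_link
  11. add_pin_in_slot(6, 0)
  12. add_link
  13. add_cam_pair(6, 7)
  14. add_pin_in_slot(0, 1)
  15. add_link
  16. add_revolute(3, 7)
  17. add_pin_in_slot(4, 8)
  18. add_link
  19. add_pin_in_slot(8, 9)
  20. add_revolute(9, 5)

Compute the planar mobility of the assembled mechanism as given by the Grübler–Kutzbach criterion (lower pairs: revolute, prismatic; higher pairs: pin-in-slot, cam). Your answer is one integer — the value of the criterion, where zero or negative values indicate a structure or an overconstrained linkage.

link 0 = ground. State L|J1|J2 = 1|0|0
+link1  2|0|0
+link2  3|0|0
+link3  4|0|0
+link4  5|0|0
R(2,0) f=1→J1  5|1|0
P(2,3) f=1→J1  5|2|0
PS(4,1) f=2→J2  5|2|1
+link5  6|2|1
PS(3,5) f=2→J2  6|2|2
+link6  7|2|2
PS(6,0) f=2→J2  7|2|3
+link7  8|2|3
C(6,7) f=2→J2  8|2|4
PS(0,1) f=2→J2  8|2|5
+link8  9|2|5
R(3,7) f=1→J1  9|3|5
PS(4,8) f=2→J2  9|3|6
+link9  10|3|6
PS(8,9) f=2→J2  10|3|7
R(9,5) f=1→J1  10|4|7
M = 3(10−1)−2·4−7 = 27−8−7 = 12

M = 12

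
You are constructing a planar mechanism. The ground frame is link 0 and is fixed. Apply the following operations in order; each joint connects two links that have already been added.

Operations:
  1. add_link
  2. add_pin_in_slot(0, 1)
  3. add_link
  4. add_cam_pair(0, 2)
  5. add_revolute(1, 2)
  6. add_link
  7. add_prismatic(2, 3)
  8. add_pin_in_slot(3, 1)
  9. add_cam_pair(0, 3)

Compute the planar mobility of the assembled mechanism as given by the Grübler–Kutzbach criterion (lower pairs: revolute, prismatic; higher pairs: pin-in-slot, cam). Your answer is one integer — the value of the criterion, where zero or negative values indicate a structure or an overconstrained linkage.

M = 1

L=1 J1=0 J2=0
add link → L=2 J1=0 J2=0
PS@0,1 dof=2 J2 → L=2 J1=0 J2=1
add link → L=3 J1=0 J2=1
C@0,2 dof=2 J2 → L=3 J1=0 J2=2
R@1,2 dof=1 J1 → L=3 J1=1 J2=2
add link → L=4 J1=1 J2=2
P@2,3 dof=1 J1 → L=4 J1=2 J2=2
PS@3,1 dof=2 J2 → L=4 J1=2 J2=3
C@0,3 dof=2 J2 → L=4 J1=2 J2=4
M=3(L−1)−2J1−J2=3·3−2·2−4=1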